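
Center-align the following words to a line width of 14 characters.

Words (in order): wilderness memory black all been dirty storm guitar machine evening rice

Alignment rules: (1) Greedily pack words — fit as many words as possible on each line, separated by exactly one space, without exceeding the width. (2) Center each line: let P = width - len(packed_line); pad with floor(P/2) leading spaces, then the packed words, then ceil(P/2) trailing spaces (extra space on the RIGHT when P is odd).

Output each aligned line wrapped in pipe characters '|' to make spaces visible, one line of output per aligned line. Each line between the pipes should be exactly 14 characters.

Line 1: ['wilderness'] (min_width=10, slack=4)
Line 2: ['memory', 'black'] (min_width=12, slack=2)
Line 3: ['all', 'been', 'dirty'] (min_width=14, slack=0)
Line 4: ['storm', 'guitar'] (min_width=12, slack=2)
Line 5: ['machine'] (min_width=7, slack=7)
Line 6: ['evening', 'rice'] (min_width=12, slack=2)

Answer: |  wilderness  |
| memory black |
|all been dirty|
| storm guitar |
|   machine    |
| evening rice |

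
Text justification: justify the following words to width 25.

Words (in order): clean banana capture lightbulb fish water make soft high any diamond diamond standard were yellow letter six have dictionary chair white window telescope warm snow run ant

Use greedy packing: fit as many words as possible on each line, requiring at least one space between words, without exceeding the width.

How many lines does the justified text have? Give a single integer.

Answer: 8

Derivation:
Line 1: ['clean', 'banana', 'capture'] (min_width=20, slack=5)
Line 2: ['lightbulb', 'fish', 'water', 'make'] (min_width=25, slack=0)
Line 3: ['soft', 'high', 'any', 'diamond'] (min_width=21, slack=4)
Line 4: ['diamond', 'standard', 'were'] (min_width=21, slack=4)
Line 5: ['yellow', 'letter', 'six', 'have'] (min_width=22, slack=3)
Line 6: ['dictionary', 'chair', 'white'] (min_width=22, slack=3)
Line 7: ['window', 'telescope', 'warm'] (min_width=21, slack=4)
Line 8: ['snow', 'run', 'ant'] (min_width=12, slack=13)
Total lines: 8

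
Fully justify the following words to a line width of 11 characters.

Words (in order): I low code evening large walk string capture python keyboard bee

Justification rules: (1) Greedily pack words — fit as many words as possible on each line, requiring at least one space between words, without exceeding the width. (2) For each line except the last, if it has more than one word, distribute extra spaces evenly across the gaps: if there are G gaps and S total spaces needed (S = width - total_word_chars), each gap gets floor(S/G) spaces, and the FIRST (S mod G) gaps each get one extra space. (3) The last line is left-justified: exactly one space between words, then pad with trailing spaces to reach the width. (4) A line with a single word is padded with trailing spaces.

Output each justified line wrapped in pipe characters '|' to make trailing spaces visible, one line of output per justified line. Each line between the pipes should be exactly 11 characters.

Line 1: ['I', 'low', 'code'] (min_width=10, slack=1)
Line 2: ['evening'] (min_width=7, slack=4)
Line 3: ['large', 'walk'] (min_width=10, slack=1)
Line 4: ['string'] (min_width=6, slack=5)
Line 5: ['capture'] (min_width=7, slack=4)
Line 6: ['python'] (min_width=6, slack=5)
Line 7: ['keyboard'] (min_width=8, slack=3)
Line 8: ['bee'] (min_width=3, slack=8)

Answer: |I  low code|
|evening    |
|large  walk|
|string     |
|capture    |
|python     |
|keyboard   |
|bee        |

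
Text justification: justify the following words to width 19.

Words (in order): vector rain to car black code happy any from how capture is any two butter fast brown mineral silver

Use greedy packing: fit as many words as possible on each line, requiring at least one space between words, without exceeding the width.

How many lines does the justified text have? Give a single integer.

Answer: 6

Derivation:
Line 1: ['vector', 'rain', 'to', 'car'] (min_width=18, slack=1)
Line 2: ['black', 'code', 'happy'] (min_width=16, slack=3)
Line 3: ['any', 'from', 'how'] (min_width=12, slack=7)
Line 4: ['capture', 'is', 'any', 'two'] (min_width=18, slack=1)
Line 5: ['butter', 'fast', 'brown'] (min_width=17, slack=2)
Line 6: ['mineral', 'silver'] (min_width=14, slack=5)
Total lines: 6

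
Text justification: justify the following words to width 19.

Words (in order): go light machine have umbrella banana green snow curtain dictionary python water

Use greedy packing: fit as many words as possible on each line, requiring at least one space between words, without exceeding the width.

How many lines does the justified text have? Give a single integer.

Answer: 5

Derivation:
Line 1: ['go', 'light', 'machine'] (min_width=16, slack=3)
Line 2: ['have', 'umbrella'] (min_width=13, slack=6)
Line 3: ['banana', 'green', 'snow'] (min_width=17, slack=2)
Line 4: ['curtain', 'dictionary'] (min_width=18, slack=1)
Line 5: ['python', 'water'] (min_width=12, slack=7)
Total lines: 5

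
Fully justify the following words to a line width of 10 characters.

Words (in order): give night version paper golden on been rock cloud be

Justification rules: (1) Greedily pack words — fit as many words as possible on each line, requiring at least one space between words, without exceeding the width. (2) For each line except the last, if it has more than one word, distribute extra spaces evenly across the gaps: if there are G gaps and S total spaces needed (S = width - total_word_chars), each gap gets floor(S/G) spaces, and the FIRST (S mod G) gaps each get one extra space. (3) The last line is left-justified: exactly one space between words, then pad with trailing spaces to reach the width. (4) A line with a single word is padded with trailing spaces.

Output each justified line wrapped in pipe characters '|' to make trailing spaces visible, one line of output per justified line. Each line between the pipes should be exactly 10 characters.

Answer: |give night|
|version   |
|paper     |
|golden  on|
|been  rock|
|cloud be  |

Derivation:
Line 1: ['give', 'night'] (min_width=10, slack=0)
Line 2: ['version'] (min_width=7, slack=3)
Line 3: ['paper'] (min_width=5, slack=5)
Line 4: ['golden', 'on'] (min_width=9, slack=1)
Line 5: ['been', 'rock'] (min_width=9, slack=1)
Line 6: ['cloud', 'be'] (min_width=8, slack=2)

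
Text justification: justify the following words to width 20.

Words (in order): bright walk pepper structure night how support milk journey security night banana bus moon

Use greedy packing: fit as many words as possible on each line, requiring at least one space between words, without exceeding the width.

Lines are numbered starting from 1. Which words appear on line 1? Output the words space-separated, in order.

Answer: bright walk pepper

Derivation:
Line 1: ['bright', 'walk', 'pepper'] (min_width=18, slack=2)
Line 2: ['structure', 'night', 'how'] (min_width=19, slack=1)
Line 3: ['support', 'milk', 'journey'] (min_width=20, slack=0)
Line 4: ['security', 'night'] (min_width=14, slack=6)
Line 5: ['banana', 'bus', 'moon'] (min_width=15, slack=5)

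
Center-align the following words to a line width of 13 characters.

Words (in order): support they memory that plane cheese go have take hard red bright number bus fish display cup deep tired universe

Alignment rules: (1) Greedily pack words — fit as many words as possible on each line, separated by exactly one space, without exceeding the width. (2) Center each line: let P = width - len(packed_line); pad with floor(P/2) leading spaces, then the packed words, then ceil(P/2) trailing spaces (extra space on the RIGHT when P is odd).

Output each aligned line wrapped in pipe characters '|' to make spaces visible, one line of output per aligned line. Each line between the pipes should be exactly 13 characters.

Answer: |support they |
| memory that |
|plane cheese |
|go have take |
|  hard red   |
|bright number|
|  bus fish   |
| display cup |
| deep tired  |
|  universe   |

Derivation:
Line 1: ['support', 'they'] (min_width=12, slack=1)
Line 2: ['memory', 'that'] (min_width=11, slack=2)
Line 3: ['plane', 'cheese'] (min_width=12, slack=1)
Line 4: ['go', 'have', 'take'] (min_width=12, slack=1)
Line 5: ['hard', 'red'] (min_width=8, slack=5)
Line 6: ['bright', 'number'] (min_width=13, slack=0)
Line 7: ['bus', 'fish'] (min_width=8, slack=5)
Line 8: ['display', 'cup'] (min_width=11, slack=2)
Line 9: ['deep', 'tired'] (min_width=10, slack=3)
Line 10: ['universe'] (min_width=8, slack=5)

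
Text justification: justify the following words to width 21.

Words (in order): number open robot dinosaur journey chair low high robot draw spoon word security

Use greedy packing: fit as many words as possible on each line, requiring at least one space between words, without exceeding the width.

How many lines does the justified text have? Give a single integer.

Answer: 5

Derivation:
Line 1: ['number', 'open', 'robot'] (min_width=17, slack=4)
Line 2: ['dinosaur', 'journey'] (min_width=16, slack=5)
Line 3: ['chair', 'low', 'high', 'robot'] (min_width=20, slack=1)
Line 4: ['draw', 'spoon', 'word'] (min_width=15, slack=6)
Line 5: ['security'] (min_width=8, slack=13)
Total lines: 5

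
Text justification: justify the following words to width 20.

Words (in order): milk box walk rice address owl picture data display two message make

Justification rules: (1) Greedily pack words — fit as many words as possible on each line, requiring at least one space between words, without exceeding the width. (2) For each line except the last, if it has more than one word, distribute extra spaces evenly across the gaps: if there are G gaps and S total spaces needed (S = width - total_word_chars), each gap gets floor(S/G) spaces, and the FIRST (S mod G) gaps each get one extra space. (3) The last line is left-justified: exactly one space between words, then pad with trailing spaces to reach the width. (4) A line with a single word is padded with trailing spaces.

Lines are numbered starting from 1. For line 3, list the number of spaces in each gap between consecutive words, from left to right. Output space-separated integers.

Answer: 3 3

Derivation:
Line 1: ['milk', 'box', 'walk', 'rice'] (min_width=18, slack=2)
Line 2: ['address', 'owl', 'picture'] (min_width=19, slack=1)
Line 3: ['data', 'display', 'two'] (min_width=16, slack=4)
Line 4: ['message', 'make'] (min_width=12, slack=8)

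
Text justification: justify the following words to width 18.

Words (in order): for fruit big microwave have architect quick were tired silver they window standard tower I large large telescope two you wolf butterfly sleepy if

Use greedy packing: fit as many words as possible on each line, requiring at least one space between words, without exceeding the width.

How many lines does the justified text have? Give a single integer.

Answer: 10

Derivation:
Line 1: ['for', 'fruit', 'big'] (min_width=13, slack=5)
Line 2: ['microwave', 'have'] (min_width=14, slack=4)
Line 3: ['architect', 'quick'] (min_width=15, slack=3)
Line 4: ['were', 'tired', 'silver'] (min_width=17, slack=1)
Line 5: ['they', 'window'] (min_width=11, slack=7)
Line 6: ['standard', 'tower', 'I'] (min_width=16, slack=2)
Line 7: ['large', 'large'] (min_width=11, slack=7)
Line 8: ['telescope', 'two', 'you'] (min_width=17, slack=1)
Line 9: ['wolf', 'butterfly'] (min_width=14, slack=4)
Line 10: ['sleepy', 'if'] (min_width=9, slack=9)
Total lines: 10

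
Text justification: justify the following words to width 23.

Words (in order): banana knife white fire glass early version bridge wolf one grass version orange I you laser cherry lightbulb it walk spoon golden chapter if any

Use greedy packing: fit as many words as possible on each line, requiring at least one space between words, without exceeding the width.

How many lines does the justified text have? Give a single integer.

Answer: 7

Derivation:
Line 1: ['banana', 'knife', 'white', 'fire'] (min_width=23, slack=0)
Line 2: ['glass', 'early', 'version'] (min_width=19, slack=4)
Line 3: ['bridge', 'wolf', 'one', 'grass'] (min_width=21, slack=2)
Line 4: ['version', 'orange', 'I', 'you'] (min_width=20, slack=3)
Line 5: ['laser', 'cherry', 'lightbulb'] (min_width=22, slack=1)
Line 6: ['it', 'walk', 'spoon', 'golden'] (min_width=20, slack=3)
Line 7: ['chapter', 'if', 'any'] (min_width=14, slack=9)
Total lines: 7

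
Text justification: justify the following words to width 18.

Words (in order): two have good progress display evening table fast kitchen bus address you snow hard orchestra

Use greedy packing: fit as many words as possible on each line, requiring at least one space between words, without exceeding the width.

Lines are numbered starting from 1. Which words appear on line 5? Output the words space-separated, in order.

Answer: address you snow

Derivation:
Line 1: ['two', 'have', 'good'] (min_width=13, slack=5)
Line 2: ['progress', 'display'] (min_width=16, slack=2)
Line 3: ['evening', 'table', 'fast'] (min_width=18, slack=0)
Line 4: ['kitchen', 'bus'] (min_width=11, slack=7)
Line 5: ['address', 'you', 'snow'] (min_width=16, slack=2)
Line 6: ['hard', 'orchestra'] (min_width=14, slack=4)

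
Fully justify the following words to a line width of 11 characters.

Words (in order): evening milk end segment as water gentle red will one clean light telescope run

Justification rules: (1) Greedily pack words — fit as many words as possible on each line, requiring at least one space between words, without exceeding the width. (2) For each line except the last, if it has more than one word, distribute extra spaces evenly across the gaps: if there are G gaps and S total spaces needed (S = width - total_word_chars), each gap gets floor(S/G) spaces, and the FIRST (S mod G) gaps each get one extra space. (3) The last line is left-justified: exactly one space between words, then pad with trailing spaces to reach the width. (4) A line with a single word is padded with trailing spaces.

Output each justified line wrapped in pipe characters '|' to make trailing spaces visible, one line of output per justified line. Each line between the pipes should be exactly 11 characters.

Answer: |evening    |
|milk    end|
|segment  as|
|water      |
|gentle  red|
|will    one|
|clean light|
|telescope  |
|run        |

Derivation:
Line 1: ['evening'] (min_width=7, slack=4)
Line 2: ['milk', 'end'] (min_width=8, slack=3)
Line 3: ['segment', 'as'] (min_width=10, slack=1)
Line 4: ['water'] (min_width=5, slack=6)
Line 5: ['gentle', 'red'] (min_width=10, slack=1)
Line 6: ['will', 'one'] (min_width=8, slack=3)
Line 7: ['clean', 'light'] (min_width=11, slack=0)
Line 8: ['telescope'] (min_width=9, slack=2)
Line 9: ['run'] (min_width=3, slack=8)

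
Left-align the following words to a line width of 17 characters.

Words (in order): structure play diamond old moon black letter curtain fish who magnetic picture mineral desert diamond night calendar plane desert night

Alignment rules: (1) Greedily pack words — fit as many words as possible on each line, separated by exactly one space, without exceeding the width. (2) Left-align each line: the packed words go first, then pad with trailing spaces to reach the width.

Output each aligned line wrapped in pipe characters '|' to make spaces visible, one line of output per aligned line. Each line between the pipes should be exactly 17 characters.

Answer: |structure play   |
|diamond old moon |
|black letter     |
|curtain fish who |
|magnetic picture |
|mineral desert   |
|diamond night    |
|calendar plane   |
|desert night     |

Derivation:
Line 1: ['structure', 'play'] (min_width=14, slack=3)
Line 2: ['diamond', 'old', 'moon'] (min_width=16, slack=1)
Line 3: ['black', 'letter'] (min_width=12, slack=5)
Line 4: ['curtain', 'fish', 'who'] (min_width=16, slack=1)
Line 5: ['magnetic', 'picture'] (min_width=16, slack=1)
Line 6: ['mineral', 'desert'] (min_width=14, slack=3)
Line 7: ['diamond', 'night'] (min_width=13, slack=4)
Line 8: ['calendar', 'plane'] (min_width=14, slack=3)
Line 9: ['desert', 'night'] (min_width=12, slack=5)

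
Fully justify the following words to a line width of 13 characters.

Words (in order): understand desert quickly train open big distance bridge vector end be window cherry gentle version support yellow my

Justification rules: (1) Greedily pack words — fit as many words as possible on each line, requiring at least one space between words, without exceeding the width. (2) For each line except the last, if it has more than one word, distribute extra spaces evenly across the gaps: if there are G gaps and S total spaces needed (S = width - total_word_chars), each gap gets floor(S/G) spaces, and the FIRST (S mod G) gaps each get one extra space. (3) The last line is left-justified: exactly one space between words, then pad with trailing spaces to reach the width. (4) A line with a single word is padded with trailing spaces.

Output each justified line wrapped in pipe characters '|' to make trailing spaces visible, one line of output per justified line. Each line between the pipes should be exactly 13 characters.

Line 1: ['understand'] (min_width=10, slack=3)
Line 2: ['desert'] (min_width=6, slack=7)
Line 3: ['quickly', 'train'] (min_width=13, slack=0)
Line 4: ['open', 'big'] (min_width=8, slack=5)
Line 5: ['distance'] (min_width=8, slack=5)
Line 6: ['bridge', 'vector'] (min_width=13, slack=0)
Line 7: ['end', 'be', 'window'] (min_width=13, slack=0)
Line 8: ['cherry', 'gentle'] (min_width=13, slack=0)
Line 9: ['version'] (min_width=7, slack=6)
Line 10: ['support'] (min_width=7, slack=6)
Line 11: ['yellow', 'my'] (min_width=9, slack=4)

Answer: |understand   |
|desert       |
|quickly train|
|open      big|
|distance     |
|bridge vector|
|end be window|
|cherry gentle|
|version      |
|support      |
|yellow my    |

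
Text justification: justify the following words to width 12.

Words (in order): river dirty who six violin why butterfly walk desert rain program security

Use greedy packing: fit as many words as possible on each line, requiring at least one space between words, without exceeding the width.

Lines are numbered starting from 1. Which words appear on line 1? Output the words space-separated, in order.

Line 1: ['river', 'dirty'] (min_width=11, slack=1)
Line 2: ['who', 'six'] (min_width=7, slack=5)
Line 3: ['violin', 'why'] (min_width=10, slack=2)
Line 4: ['butterfly'] (min_width=9, slack=3)
Line 5: ['walk', 'desert'] (min_width=11, slack=1)
Line 6: ['rain', 'program'] (min_width=12, slack=0)
Line 7: ['security'] (min_width=8, slack=4)

Answer: river dirty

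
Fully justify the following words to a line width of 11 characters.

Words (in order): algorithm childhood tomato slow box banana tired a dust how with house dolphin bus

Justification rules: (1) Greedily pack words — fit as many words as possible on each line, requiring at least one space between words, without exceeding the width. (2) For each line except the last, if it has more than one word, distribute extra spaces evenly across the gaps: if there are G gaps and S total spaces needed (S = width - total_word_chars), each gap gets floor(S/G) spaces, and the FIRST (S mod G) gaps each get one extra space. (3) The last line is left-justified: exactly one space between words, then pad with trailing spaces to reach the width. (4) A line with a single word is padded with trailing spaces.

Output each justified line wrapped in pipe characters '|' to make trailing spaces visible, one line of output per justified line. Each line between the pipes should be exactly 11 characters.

Answer: |algorithm  |
|childhood  |
|tomato slow|
|box  banana|
|tired     a|
|dust    how|
|with  house|
|dolphin bus|

Derivation:
Line 1: ['algorithm'] (min_width=9, slack=2)
Line 2: ['childhood'] (min_width=9, slack=2)
Line 3: ['tomato', 'slow'] (min_width=11, slack=0)
Line 4: ['box', 'banana'] (min_width=10, slack=1)
Line 5: ['tired', 'a'] (min_width=7, slack=4)
Line 6: ['dust', 'how'] (min_width=8, slack=3)
Line 7: ['with', 'house'] (min_width=10, slack=1)
Line 8: ['dolphin', 'bus'] (min_width=11, slack=0)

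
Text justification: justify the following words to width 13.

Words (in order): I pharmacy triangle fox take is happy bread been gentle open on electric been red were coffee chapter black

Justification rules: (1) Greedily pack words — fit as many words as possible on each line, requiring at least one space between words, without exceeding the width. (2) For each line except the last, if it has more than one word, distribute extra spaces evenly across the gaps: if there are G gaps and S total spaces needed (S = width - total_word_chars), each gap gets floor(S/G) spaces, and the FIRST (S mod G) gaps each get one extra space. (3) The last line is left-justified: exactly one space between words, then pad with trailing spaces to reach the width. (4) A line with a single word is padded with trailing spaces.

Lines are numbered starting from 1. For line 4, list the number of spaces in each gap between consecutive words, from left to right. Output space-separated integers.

Line 1: ['I', 'pharmacy'] (min_width=10, slack=3)
Line 2: ['triangle', 'fox'] (min_width=12, slack=1)
Line 3: ['take', 'is', 'happy'] (min_width=13, slack=0)
Line 4: ['bread', 'been'] (min_width=10, slack=3)
Line 5: ['gentle', 'open'] (min_width=11, slack=2)
Line 6: ['on', 'electric'] (min_width=11, slack=2)
Line 7: ['been', 'red', 'were'] (min_width=13, slack=0)
Line 8: ['coffee'] (min_width=6, slack=7)
Line 9: ['chapter', 'black'] (min_width=13, slack=0)

Answer: 4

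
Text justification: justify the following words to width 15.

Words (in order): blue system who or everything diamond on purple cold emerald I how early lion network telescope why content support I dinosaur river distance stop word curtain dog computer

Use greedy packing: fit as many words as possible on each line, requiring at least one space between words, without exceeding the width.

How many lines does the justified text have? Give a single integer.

Answer: 14

Derivation:
Line 1: ['blue', 'system', 'who'] (min_width=15, slack=0)
Line 2: ['or', 'everything'] (min_width=13, slack=2)
Line 3: ['diamond', 'on'] (min_width=10, slack=5)
Line 4: ['purple', 'cold'] (min_width=11, slack=4)
Line 5: ['emerald', 'I', 'how'] (min_width=13, slack=2)
Line 6: ['early', 'lion'] (min_width=10, slack=5)
Line 7: ['network'] (min_width=7, slack=8)
Line 8: ['telescope', 'why'] (min_width=13, slack=2)
Line 9: ['content', 'support'] (min_width=15, slack=0)
Line 10: ['I', 'dinosaur'] (min_width=10, slack=5)
Line 11: ['river', 'distance'] (min_width=14, slack=1)
Line 12: ['stop', 'word'] (min_width=9, slack=6)
Line 13: ['curtain', 'dog'] (min_width=11, slack=4)
Line 14: ['computer'] (min_width=8, slack=7)
Total lines: 14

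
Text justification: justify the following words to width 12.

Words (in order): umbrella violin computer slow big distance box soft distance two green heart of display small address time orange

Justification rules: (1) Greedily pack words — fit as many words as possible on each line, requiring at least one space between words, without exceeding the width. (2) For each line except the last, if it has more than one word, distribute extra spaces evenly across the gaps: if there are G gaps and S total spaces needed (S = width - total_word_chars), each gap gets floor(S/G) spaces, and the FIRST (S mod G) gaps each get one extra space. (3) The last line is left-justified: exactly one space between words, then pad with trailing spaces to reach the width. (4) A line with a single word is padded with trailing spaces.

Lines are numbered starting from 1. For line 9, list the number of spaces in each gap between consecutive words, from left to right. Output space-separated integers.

Answer: 3

Derivation:
Line 1: ['umbrella'] (min_width=8, slack=4)
Line 2: ['violin'] (min_width=6, slack=6)
Line 3: ['computer'] (min_width=8, slack=4)
Line 4: ['slow', 'big'] (min_width=8, slack=4)
Line 5: ['distance', 'box'] (min_width=12, slack=0)
Line 6: ['soft'] (min_width=4, slack=8)
Line 7: ['distance', 'two'] (min_width=12, slack=0)
Line 8: ['green', 'heart'] (min_width=11, slack=1)
Line 9: ['of', 'display'] (min_width=10, slack=2)
Line 10: ['small'] (min_width=5, slack=7)
Line 11: ['address', 'time'] (min_width=12, slack=0)
Line 12: ['orange'] (min_width=6, slack=6)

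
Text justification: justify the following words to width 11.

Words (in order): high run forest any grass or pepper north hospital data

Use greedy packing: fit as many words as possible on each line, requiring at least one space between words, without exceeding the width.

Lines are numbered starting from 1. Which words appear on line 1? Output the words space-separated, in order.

Line 1: ['high', 'run'] (min_width=8, slack=3)
Line 2: ['forest', 'any'] (min_width=10, slack=1)
Line 3: ['grass', 'or'] (min_width=8, slack=3)
Line 4: ['pepper'] (min_width=6, slack=5)
Line 5: ['north'] (min_width=5, slack=6)
Line 6: ['hospital'] (min_width=8, slack=3)
Line 7: ['data'] (min_width=4, slack=7)

Answer: high run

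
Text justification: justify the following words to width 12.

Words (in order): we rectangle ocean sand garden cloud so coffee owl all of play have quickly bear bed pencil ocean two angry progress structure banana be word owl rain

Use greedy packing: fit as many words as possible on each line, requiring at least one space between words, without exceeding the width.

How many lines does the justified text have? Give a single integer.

Answer: 15

Derivation:
Line 1: ['we', 'rectangle'] (min_width=12, slack=0)
Line 2: ['ocean', 'sand'] (min_width=10, slack=2)
Line 3: ['garden', 'cloud'] (min_width=12, slack=0)
Line 4: ['so', 'coffee'] (min_width=9, slack=3)
Line 5: ['owl', 'all', 'of'] (min_width=10, slack=2)
Line 6: ['play', 'have'] (min_width=9, slack=3)
Line 7: ['quickly', 'bear'] (min_width=12, slack=0)
Line 8: ['bed', 'pencil'] (min_width=10, slack=2)
Line 9: ['ocean', 'two'] (min_width=9, slack=3)
Line 10: ['angry'] (min_width=5, slack=7)
Line 11: ['progress'] (min_width=8, slack=4)
Line 12: ['structure'] (min_width=9, slack=3)
Line 13: ['banana', 'be'] (min_width=9, slack=3)
Line 14: ['word', 'owl'] (min_width=8, slack=4)
Line 15: ['rain'] (min_width=4, slack=8)
Total lines: 15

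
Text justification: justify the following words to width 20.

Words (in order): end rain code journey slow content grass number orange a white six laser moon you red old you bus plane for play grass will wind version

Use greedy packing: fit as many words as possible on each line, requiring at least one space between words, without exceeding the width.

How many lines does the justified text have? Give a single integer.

Answer: 8

Derivation:
Line 1: ['end', 'rain', 'code'] (min_width=13, slack=7)
Line 2: ['journey', 'slow', 'content'] (min_width=20, slack=0)
Line 3: ['grass', 'number', 'orange'] (min_width=19, slack=1)
Line 4: ['a', 'white', 'six', 'laser'] (min_width=17, slack=3)
Line 5: ['moon', 'you', 'red', 'old', 'you'] (min_width=20, slack=0)
Line 6: ['bus', 'plane', 'for', 'play'] (min_width=18, slack=2)
Line 7: ['grass', 'will', 'wind'] (min_width=15, slack=5)
Line 8: ['version'] (min_width=7, slack=13)
Total lines: 8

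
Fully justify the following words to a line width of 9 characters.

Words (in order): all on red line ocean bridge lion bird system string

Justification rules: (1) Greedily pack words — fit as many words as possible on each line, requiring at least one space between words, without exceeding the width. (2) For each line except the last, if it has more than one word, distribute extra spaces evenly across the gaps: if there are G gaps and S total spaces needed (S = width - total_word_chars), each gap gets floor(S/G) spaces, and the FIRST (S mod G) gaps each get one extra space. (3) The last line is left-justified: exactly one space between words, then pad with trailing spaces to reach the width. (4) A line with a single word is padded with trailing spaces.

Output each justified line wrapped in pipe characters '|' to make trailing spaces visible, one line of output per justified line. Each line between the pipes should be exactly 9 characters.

Line 1: ['all', 'on'] (min_width=6, slack=3)
Line 2: ['red', 'line'] (min_width=8, slack=1)
Line 3: ['ocean'] (min_width=5, slack=4)
Line 4: ['bridge'] (min_width=6, slack=3)
Line 5: ['lion', 'bird'] (min_width=9, slack=0)
Line 6: ['system'] (min_width=6, slack=3)
Line 7: ['string'] (min_width=6, slack=3)

Answer: |all    on|
|red  line|
|ocean    |
|bridge   |
|lion bird|
|system   |
|string   |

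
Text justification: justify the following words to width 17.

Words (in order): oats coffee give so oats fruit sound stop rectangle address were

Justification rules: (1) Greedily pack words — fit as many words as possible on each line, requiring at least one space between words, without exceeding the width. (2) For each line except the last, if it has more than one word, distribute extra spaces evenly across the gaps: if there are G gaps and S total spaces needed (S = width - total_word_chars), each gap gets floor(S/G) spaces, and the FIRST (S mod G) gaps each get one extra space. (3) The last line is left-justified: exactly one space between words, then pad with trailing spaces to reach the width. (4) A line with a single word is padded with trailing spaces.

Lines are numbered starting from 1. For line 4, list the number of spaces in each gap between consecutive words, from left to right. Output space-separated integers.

Answer: 1

Derivation:
Line 1: ['oats', 'coffee', 'give'] (min_width=16, slack=1)
Line 2: ['so', 'oats', 'fruit'] (min_width=13, slack=4)
Line 3: ['sound', 'stop'] (min_width=10, slack=7)
Line 4: ['rectangle', 'address'] (min_width=17, slack=0)
Line 5: ['were'] (min_width=4, slack=13)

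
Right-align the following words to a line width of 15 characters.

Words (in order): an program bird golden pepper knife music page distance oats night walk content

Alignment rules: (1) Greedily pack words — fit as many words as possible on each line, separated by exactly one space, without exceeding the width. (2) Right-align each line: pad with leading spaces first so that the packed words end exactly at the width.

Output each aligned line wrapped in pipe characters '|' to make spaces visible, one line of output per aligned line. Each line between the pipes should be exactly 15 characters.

Answer: |an program bird|
|  golden pepper|
|    knife music|
|  page distance|
|oats night walk|
|        content|

Derivation:
Line 1: ['an', 'program', 'bird'] (min_width=15, slack=0)
Line 2: ['golden', 'pepper'] (min_width=13, slack=2)
Line 3: ['knife', 'music'] (min_width=11, slack=4)
Line 4: ['page', 'distance'] (min_width=13, slack=2)
Line 5: ['oats', 'night', 'walk'] (min_width=15, slack=0)
Line 6: ['content'] (min_width=7, slack=8)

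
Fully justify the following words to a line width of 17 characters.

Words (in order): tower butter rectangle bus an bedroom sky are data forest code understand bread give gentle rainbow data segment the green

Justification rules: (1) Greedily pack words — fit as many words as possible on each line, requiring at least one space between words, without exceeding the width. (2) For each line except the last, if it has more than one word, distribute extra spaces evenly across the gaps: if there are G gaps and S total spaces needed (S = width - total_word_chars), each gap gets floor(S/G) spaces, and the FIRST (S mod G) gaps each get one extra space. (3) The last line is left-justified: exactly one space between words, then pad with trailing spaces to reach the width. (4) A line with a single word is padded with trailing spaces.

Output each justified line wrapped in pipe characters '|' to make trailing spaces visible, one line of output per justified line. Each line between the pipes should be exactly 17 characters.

Answer: |tower      butter|
|rectangle  bus an|
|bedroom  sky  are|
|data  forest code|
|understand  bread|
|give       gentle|
|rainbow      data|
|segment the green|

Derivation:
Line 1: ['tower', 'butter'] (min_width=12, slack=5)
Line 2: ['rectangle', 'bus', 'an'] (min_width=16, slack=1)
Line 3: ['bedroom', 'sky', 'are'] (min_width=15, slack=2)
Line 4: ['data', 'forest', 'code'] (min_width=16, slack=1)
Line 5: ['understand', 'bread'] (min_width=16, slack=1)
Line 6: ['give', 'gentle'] (min_width=11, slack=6)
Line 7: ['rainbow', 'data'] (min_width=12, slack=5)
Line 8: ['segment', 'the', 'green'] (min_width=17, slack=0)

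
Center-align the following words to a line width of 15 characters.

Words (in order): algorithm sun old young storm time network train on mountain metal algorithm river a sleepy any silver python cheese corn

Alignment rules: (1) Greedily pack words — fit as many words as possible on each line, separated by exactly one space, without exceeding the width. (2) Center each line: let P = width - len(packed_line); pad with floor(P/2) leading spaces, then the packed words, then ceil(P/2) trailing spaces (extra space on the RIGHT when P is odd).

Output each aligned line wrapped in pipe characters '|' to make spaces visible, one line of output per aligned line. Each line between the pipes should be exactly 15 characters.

Line 1: ['algorithm', 'sun'] (min_width=13, slack=2)
Line 2: ['old', 'young', 'storm'] (min_width=15, slack=0)
Line 3: ['time', 'network'] (min_width=12, slack=3)
Line 4: ['train', 'on'] (min_width=8, slack=7)
Line 5: ['mountain', 'metal'] (min_width=14, slack=1)
Line 6: ['algorithm', 'river'] (min_width=15, slack=0)
Line 7: ['a', 'sleepy', 'any'] (min_width=12, slack=3)
Line 8: ['silver', 'python'] (min_width=13, slack=2)
Line 9: ['cheese', 'corn'] (min_width=11, slack=4)

Answer: | algorithm sun |
|old young storm|
| time network  |
|   train on    |
|mountain metal |
|algorithm river|
| a sleepy any  |
| silver python |
|  cheese corn  |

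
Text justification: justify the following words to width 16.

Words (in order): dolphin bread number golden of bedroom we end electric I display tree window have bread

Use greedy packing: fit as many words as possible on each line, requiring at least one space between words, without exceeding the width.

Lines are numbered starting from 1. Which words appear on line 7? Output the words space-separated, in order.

Answer: bread

Derivation:
Line 1: ['dolphin', 'bread'] (min_width=13, slack=3)
Line 2: ['number', 'golden', 'of'] (min_width=16, slack=0)
Line 3: ['bedroom', 'we', 'end'] (min_width=14, slack=2)
Line 4: ['electric', 'I'] (min_width=10, slack=6)
Line 5: ['display', 'tree'] (min_width=12, slack=4)
Line 6: ['window', 'have'] (min_width=11, slack=5)
Line 7: ['bread'] (min_width=5, slack=11)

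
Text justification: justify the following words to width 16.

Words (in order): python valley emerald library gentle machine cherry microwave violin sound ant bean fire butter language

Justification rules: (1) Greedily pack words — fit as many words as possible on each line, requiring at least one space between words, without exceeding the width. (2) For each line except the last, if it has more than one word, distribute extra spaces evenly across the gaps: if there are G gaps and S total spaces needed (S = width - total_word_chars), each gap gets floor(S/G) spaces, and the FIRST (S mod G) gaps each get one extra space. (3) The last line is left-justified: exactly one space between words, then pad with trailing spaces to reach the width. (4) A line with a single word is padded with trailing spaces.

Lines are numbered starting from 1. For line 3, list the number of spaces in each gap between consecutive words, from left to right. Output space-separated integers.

Line 1: ['python', 'valley'] (min_width=13, slack=3)
Line 2: ['emerald', 'library'] (min_width=15, slack=1)
Line 3: ['gentle', 'machine'] (min_width=14, slack=2)
Line 4: ['cherry', 'microwave'] (min_width=16, slack=0)
Line 5: ['violin', 'sound', 'ant'] (min_width=16, slack=0)
Line 6: ['bean', 'fire', 'butter'] (min_width=16, slack=0)
Line 7: ['language'] (min_width=8, slack=8)

Answer: 3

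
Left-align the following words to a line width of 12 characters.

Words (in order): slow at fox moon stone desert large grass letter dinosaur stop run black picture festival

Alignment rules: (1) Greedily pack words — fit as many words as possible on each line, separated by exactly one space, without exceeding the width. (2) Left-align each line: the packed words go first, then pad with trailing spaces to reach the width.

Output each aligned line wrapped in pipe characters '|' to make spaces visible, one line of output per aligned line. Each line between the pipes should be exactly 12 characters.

Line 1: ['slow', 'at', 'fox'] (min_width=11, slack=1)
Line 2: ['moon', 'stone'] (min_width=10, slack=2)
Line 3: ['desert', 'large'] (min_width=12, slack=0)
Line 4: ['grass', 'letter'] (min_width=12, slack=0)
Line 5: ['dinosaur'] (min_width=8, slack=4)
Line 6: ['stop', 'run'] (min_width=8, slack=4)
Line 7: ['black'] (min_width=5, slack=7)
Line 8: ['picture'] (min_width=7, slack=5)
Line 9: ['festival'] (min_width=8, slack=4)

Answer: |slow at fox |
|moon stone  |
|desert large|
|grass letter|
|dinosaur    |
|stop run    |
|black       |
|picture     |
|festival    |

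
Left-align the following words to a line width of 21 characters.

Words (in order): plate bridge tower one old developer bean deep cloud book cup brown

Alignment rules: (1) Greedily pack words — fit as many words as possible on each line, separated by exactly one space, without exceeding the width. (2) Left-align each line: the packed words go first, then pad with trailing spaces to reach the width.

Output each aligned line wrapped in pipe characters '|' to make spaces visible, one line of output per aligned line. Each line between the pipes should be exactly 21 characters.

Line 1: ['plate', 'bridge', 'tower'] (min_width=18, slack=3)
Line 2: ['one', 'old', 'developer'] (min_width=17, slack=4)
Line 3: ['bean', 'deep', 'cloud', 'book'] (min_width=20, slack=1)
Line 4: ['cup', 'brown'] (min_width=9, slack=12)

Answer: |plate bridge tower   |
|one old developer    |
|bean deep cloud book |
|cup brown            |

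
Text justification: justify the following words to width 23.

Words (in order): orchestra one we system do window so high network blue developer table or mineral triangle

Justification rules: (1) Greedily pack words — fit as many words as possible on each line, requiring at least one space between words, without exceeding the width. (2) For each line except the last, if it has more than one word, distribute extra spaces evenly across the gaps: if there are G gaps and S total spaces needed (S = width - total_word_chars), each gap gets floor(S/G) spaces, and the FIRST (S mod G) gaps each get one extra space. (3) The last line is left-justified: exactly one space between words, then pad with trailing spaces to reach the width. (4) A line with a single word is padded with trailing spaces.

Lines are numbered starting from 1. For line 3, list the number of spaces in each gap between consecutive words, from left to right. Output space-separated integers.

Answer: 2 1

Derivation:
Line 1: ['orchestra', 'one', 'we', 'system'] (min_width=23, slack=0)
Line 2: ['do', 'window', 'so', 'high'] (min_width=17, slack=6)
Line 3: ['network', 'blue', 'developer'] (min_width=22, slack=1)
Line 4: ['table', 'or', 'mineral'] (min_width=16, slack=7)
Line 5: ['triangle'] (min_width=8, slack=15)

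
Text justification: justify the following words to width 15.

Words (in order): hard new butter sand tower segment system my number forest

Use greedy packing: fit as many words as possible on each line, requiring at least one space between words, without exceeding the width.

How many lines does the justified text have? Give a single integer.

Line 1: ['hard', 'new', 'butter'] (min_width=15, slack=0)
Line 2: ['sand', 'tower'] (min_width=10, slack=5)
Line 3: ['segment', 'system'] (min_width=14, slack=1)
Line 4: ['my', 'number'] (min_width=9, slack=6)
Line 5: ['forest'] (min_width=6, slack=9)
Total lines: 5

Answer: 5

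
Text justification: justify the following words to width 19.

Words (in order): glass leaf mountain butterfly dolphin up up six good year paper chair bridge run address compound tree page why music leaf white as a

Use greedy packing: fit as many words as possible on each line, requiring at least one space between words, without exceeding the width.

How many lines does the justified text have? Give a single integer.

Line 1: ['glass', 'leaf', 'mountain'] (min_width=19, slack=0)
Line 2: ['butterfly', 'dolphin'] (min_width=17, slack=2)
Line 3: ['up', 'up', 'six', 'good', 'year'] (min_width=19, slack=0)
Line 4: ['paper', 'chair', 'bridge'] (min_width=18, slack=1)
Line 5: ['run', 'address'] (min_width=11, slack=8)
Line 6: ['compound', 'tree', 'page'] (min_width=18, slack=1)
Line 7: ['why', 'music', 'leaf'] (min_width=14, slack=5)
Line 8: ['white', 'as', 'a'] (min_width=10, slack=9)
Total lines: 8

Answer: 8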